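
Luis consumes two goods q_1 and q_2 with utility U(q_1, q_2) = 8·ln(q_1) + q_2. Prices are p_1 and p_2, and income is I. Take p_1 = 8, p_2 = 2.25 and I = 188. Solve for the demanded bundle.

So q_1*(p_1,p_2) = 8·p_2/p_1, independent of income; and q_2* = (I − 8·p_2)/p_2.
At the given prices: q_1* = 8·2.25/8 = 2.25, and q_2* = 75.5556.

q_1* = 2.25, q_2* = 75.5556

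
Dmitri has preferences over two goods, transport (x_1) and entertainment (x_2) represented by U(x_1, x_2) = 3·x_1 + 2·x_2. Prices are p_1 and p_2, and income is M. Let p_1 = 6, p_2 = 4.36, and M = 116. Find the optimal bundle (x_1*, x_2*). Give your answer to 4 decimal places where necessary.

x_1* = 19.3333, x_2* = 0

Numerically: x_1* = 19.3333, x_2* = 0.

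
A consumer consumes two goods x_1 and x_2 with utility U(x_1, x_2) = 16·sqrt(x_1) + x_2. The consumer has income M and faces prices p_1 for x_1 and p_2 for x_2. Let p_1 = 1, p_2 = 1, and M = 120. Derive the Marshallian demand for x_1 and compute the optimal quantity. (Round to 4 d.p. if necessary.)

Set MRS = p_1/p_2: 8·x_1^(−1/2) = p_1/p_2.
Thus x_1* = (8·p_2/p_1)² — independent of M — with the rest of income spent on x_2.
Plugging in: x_1* = (8·1/1)² = 64.

x_1* = 64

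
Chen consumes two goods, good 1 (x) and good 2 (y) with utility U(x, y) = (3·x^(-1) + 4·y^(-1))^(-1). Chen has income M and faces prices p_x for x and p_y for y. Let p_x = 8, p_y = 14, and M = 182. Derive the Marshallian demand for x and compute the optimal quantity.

Substitute y = (y/x)·x into the budget: x* = M/(p_x + p_y·(y/x)).
Numerically y/x = 0.872872, so x* = 182/(8 + 14·0.872872) = 9.0009.

x* = 9.0009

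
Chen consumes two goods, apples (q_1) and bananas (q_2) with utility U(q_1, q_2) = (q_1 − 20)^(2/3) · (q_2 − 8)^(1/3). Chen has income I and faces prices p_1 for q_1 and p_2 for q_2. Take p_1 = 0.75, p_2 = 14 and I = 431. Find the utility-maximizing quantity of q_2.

This is Cobb-Douglas in (q_1−20, q_2−8): tangency gives 2/3·p_2·(q_2−8) = 1/3·p_1·(q_1−20).
After buying the subsistence bundle (20, 8), a share 2/3 of the remaining income goes to q_1: q_1* = 20 + 2/3·(I − 20p_1 − 8p_2)/p_1.
Discretionary income = 431 − 20·0.75 − 8·14 = 304; q_2* = 8 + 1/3·304/14 = 15.2381.

q_2* = 15.2381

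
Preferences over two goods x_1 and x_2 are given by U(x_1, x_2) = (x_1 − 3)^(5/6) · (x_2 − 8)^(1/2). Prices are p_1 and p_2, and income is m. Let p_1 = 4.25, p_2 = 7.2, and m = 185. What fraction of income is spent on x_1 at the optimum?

share on x_1 = 0.4562

MRS = (5/3)·(x_2−8)/(x_1−3). Tangency with p_1/p_2 gives x_2−8 = (3/5)·(p_1/p_2)·(x_1−3).
After buying the subsistence bundle (3, 8), a share 0.625 of the remaining income goes to x_1: x_1* = 3 + 0.625·(m − 3p_1 − 8p_2)/p_1.
Discretionary income = 185 − 3·4.25 − 8·7.2 = 114.65; x_1* = 3 + 0.625·114.65/4.25 = 19.8603; x_2* = 8 + 0.375·114.65/7.2 = 13.9714.
Expenditure on x_1: 4.25·19.8603 = 84.4062; share = 0.4562.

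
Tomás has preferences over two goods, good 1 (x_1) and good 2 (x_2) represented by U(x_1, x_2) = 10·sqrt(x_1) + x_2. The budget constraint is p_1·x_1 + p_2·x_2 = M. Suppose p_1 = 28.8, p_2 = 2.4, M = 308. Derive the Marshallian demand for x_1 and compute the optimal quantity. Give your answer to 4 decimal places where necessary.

x_1* = 0.1736

MU_x_1 = 5/√x_1, MU_x_2 = 1. Tangency: 5/√x_1 = p_1/p_2.
Solve: √x_1 = 5·p_2/p_1, so x_1*(p_1,p_2) = (5·p_2/p_1)², and x_2* = (M − p_1·x_1*)/p_2.
Plugging in: x_1* = (5·2.4/28.8)² = 0.1736.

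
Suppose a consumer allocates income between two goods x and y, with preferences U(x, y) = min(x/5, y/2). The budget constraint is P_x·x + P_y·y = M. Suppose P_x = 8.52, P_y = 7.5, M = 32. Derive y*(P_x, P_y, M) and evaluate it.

y* = 1.1111

Demand: x*(P_x,P_y,M) = 5·M/(5·P_x + 2·P_y), y* = 2·M/(5·P_x + 2·P_y).
Here 5·8.52 + 2·7.5 = 57.6, giving y* = 1.1111.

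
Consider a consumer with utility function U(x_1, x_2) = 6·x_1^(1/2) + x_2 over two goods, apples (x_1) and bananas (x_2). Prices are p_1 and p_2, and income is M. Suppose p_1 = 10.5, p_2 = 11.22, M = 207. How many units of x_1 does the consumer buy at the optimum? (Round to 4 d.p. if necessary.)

x_1* = 10.2766

Thus x_1* = (3·p_2/p_1)² — independent of M — with the rest of income spent on x_2.
Plugging in: x_1* = (3·11.22/10.5)² = 10.2766.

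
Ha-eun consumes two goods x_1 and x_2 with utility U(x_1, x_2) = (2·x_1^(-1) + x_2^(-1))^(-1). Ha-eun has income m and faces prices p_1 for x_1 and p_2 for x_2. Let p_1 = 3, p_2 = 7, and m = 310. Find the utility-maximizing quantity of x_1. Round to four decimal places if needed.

x_1* = 49.6765

From the CES first-order condition, 2·(x_2/x_1)^(2) = p_1/p_2.
Hence x_2/x_1 = ((1/2)·p_1/p_2)^(1/(2)), i.e. raised to the 0.5 power.
With the ratio pinned down, the budget gives x_1* = m/(p_1 + p_2·(x_2/x_1)) and x_2* = (x_2/x_1)·x_1*.
Numerically x_2/x_1 = 0.46291, so x_1* = 310/(3 + 7·0.46291) = 49.6765.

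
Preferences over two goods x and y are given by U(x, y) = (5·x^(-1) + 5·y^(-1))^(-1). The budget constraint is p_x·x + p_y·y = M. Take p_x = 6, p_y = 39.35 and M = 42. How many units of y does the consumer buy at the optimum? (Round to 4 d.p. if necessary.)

y* = 0.7676

MU_x ∝ 5·x^(-2), MU_y ∝ 5·y^(-2), so MRS = (y/x)^(2) = p_x/p_y.
Hence y/x = (p_x/p_y)^(1/(2)), i.e. raised to the 0.5 power.
With the ratio pinned down, the budget gives x* = M/(p_x + p_y·(y/x)) and y* = (y/x)·x*.
Numerically y/x = 0.390484, so x* = 42/(6 + 39.35·0.390484) = 1.9658 and y* = 0.390484·1.9658 = 0.7676.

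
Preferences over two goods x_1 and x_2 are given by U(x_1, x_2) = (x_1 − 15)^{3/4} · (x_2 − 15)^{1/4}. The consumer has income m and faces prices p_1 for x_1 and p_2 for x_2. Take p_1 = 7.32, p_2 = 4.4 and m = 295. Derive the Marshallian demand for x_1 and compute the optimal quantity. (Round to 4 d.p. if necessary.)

Let x_1' = x_1−15, x_2' = x_2−15. MRS = 3·x_2'/x_1' = p_1/p_2.
After buying the subsistence bundle (15, 15), a share 0.75 of the remaining income goes to x_1: x_1* = 15 + 0.75·(m − 15p_1 − 15p_2)/p_1.
Discretionary income = 295 − 15·7.32 − 15·4.4 = 119.2; x_1* = 15 + 0.75·119.2/7.32 = 27.2131.

x_1* = 27.2131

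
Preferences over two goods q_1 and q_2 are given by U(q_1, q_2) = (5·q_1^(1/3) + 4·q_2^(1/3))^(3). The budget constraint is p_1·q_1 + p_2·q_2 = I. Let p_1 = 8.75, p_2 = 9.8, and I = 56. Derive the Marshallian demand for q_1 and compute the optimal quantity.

MRS = MU_q_1/MU_q_2 = (5/4)·(q_2/q_1)^(2/3). Set equal to p_1/p_2.
Solve for the ratio: q_2/q_1 = [(4/5)·p_1/p_2]^(1.5).
With the ratio pinned down, the budget gives q_1* = I/(p_1 + p_2·(q_2/q_1)) and q_2* = (q_2/q_1)·q_1*.
Numerically q_2/q_1 = 0.603682, so q_1* = 56/(8.75 + 9.8·0.603682) = 3.8183.

q_1* = 3.8183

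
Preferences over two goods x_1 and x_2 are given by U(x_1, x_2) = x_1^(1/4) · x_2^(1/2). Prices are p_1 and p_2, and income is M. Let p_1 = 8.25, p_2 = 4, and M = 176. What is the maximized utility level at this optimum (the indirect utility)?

Tangency: MRS = (1/2)·x_2/x_1 = p_1/p_2.
So 0.25·p_2·x_2 = 0.5·p_1·x_1; combined with the budget, a share 1/3 of income goes to x_1.
Demand: x_1*(p_1,p_2,M) = 1/3·M/p_1 and x_2* = 2/3·M/p_2.
At p_1=8.25, p_2=4, M=176: x_1* = 1/3·176/8.25 = 7.1111, x_2* = 29.3333.
Utility at the optimum: U(7.1111, 29.3333) = 8.8443.

V = 8.8443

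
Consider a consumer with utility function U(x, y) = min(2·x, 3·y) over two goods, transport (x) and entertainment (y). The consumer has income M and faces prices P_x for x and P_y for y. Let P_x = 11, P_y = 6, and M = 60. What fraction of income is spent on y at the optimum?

share on y = 0.2667

Demand: x*(P_x,P_y,M) = 3·M/(3·P_x + 2·P_y), y* = 2·M/(3·P_x + 2·P_y).
Here 3·11 + 2·6 = 45, giving x* = 4 and y* = 2.6667.
Expenditure on y: 6·2.6667 = 16; share = 0.2667.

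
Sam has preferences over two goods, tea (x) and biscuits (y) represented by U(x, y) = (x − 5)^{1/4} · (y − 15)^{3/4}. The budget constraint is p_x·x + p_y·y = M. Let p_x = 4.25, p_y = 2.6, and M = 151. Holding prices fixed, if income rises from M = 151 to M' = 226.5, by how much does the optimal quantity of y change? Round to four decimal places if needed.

This is Cobb-Douglas in (x−5, y−15): tangency gives 0.25·p_y·(y−15) = 0.75·p_x·(x−5).
After buying the subsistence bundle (5, 15), a share 0.25 of the remaining income goes to x: x* = 5 + 0.25·(M − 5p_x − 15p_y)/p_x.
Discretionary income = 151 − 5·4.25 − 15·2.6 = 90.75; y* = 15 + 0.75·90.75/2.6 = 41.1779.
At M' = 226.5: y* = 62.9567. Change: 62.9567 − 41.1779 = 21.7788.

Δy* = 21.7788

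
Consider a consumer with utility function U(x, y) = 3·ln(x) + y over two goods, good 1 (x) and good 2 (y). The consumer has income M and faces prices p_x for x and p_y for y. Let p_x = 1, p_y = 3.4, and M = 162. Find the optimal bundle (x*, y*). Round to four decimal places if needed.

x* = 10.2, y* = 44.6471

Set MRS = p_x/p_y: (3/x)/1 = p_x/p_y.
So x*(p_x,p_y) = 3·p_y/p_x, independent of income; and y* = (M − 3·p_y)/p_y.
At the given prices: x* = 3·3.4/1 = 10.2, and y* = 44.6471.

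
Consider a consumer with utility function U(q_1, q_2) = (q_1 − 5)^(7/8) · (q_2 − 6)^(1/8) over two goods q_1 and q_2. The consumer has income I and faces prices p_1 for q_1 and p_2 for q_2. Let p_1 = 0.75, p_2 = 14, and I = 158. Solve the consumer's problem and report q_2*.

q_2* = 6.6272

Let q_1' = q_1−5, q_2' = q_2−6. MRS = 7·q_2'/q_1' = p_1/p_2.
Substituting into the budget: q_1* = 5 + 0.875·(I − 5·p_1 − 6·p_2)/p_1, and q_2* = 6 + 0.125·(…)/p_2.
Discretionary income = 158 − 5·0.75 − 6·14 = 70.25; q_2* = 6 + 0.125·70.25/14 = 6.6272.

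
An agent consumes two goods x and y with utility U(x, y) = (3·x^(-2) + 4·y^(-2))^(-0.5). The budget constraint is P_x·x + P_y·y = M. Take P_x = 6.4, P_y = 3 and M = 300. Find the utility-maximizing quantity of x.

From the CES first-order condition, (3/4)·(y/x)^(3) = P_x/P_y.
Hence y/x = ((4/3)·P_x/P_y)^(1/(3)), i.e. raised to the 1/3 power.
Substitute y = (y/x)·x into the budget: x* = M/(P_x + P_y·(y/x)).
Numerically y/x = 1.416878, so x* = 300/(6.4 + 3·1.416878) = 28.1673.

x* = 28.1673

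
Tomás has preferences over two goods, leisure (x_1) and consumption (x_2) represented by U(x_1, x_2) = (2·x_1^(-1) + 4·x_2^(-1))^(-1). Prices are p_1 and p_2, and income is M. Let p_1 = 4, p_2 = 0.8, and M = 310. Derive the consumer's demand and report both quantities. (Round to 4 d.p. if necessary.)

x_1* = 47.4745, x_2* = 150.1275

MU_x_1 ∝ 2·x_1^(-2), MU_x_2 ∝ 4·x_2^(-2), so MRS = (1/2)·(x_2/x_1)^(2) = p_1/p_2.
Solve for the ratio: x_2/x_1 = [2·p_1/p_2]^(0.5).
Substitute x_2 = (x_2/x_1)·x_1 into the budget: x_1* = M/(p_1 + p_2·(x_2/x_1)).
Numerically x_2/x_1 = 3.162278, so x_1* = 310/(4 + 0.8·3.162278) = 47.4745 and x_2* = 3.162278·47.4745 = 150.1275.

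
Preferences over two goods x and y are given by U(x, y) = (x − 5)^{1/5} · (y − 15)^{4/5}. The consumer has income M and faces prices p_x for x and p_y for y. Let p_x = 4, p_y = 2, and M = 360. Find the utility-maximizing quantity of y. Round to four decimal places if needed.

y* = 139

MRS = (1/4)·(y−15)/(x−5). Tangency with p_x/p_y gives y−15 = 4·(p_x/p_y)·(x−5).
Substituting into the budget: x* = 5 + 0.2·(M − 5·p_x − 15·p_y)/p_x, and y* = 15 + 0.8·(…)/p_y.
Discretionary income = 360 − 5·4 − 15·2 = 310; y* = 15 + 0.8·310/2 = 139.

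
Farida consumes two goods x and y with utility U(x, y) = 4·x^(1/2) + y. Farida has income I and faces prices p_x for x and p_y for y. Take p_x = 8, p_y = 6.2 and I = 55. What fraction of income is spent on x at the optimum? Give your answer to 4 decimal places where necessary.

share on x = 0.3495

MU_x = 2/√x, MU_y = 1. Tangency: 2/√x = p_x/p_y.
Thus x* = (2·p_y/p_x)² — independent of I — with the rest of income spent on y.
Plugging in: x* = (2·6.2/8)² = 2.4025, y* = 5.771.
Expenditure on x: 8·2.4025 = 19.22; share = 0.3495.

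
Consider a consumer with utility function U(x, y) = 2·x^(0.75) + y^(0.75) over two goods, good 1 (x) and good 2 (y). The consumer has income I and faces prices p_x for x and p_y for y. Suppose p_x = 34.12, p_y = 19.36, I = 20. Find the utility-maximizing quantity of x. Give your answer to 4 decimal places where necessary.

MRS = MU_x/MU_y = 2·(y/x)^(0.25). Set equal to p_x/p_y.
Solve for the ratio: y/x = [(1/2)·p_x/p_y]^(4).
Substitute y = (y/x)·x into the budget: x* = I/(p_x + p_y·(y/x)).
Numerically y/x = 0.602969, so x* = 20/(34.12 + 19.36·0.602969) = 0.4367.

x* = 0.4367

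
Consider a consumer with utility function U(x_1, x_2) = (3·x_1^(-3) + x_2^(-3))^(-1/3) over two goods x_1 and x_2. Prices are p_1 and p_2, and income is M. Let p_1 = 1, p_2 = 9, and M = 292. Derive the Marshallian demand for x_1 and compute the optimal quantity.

x_1* = 59.0111

MU_x_1 ∝ 3·x_1^(-4), MU_x_2 ∝ x_2^(-4), so MRS = 3·(x_2/x_1)^(4) = p_1/p_2.
Hence x_2/x_1 = ((1/3)·p_1/p_2)^(1/(4)), i.e. raised to the 0.25 power.
Substitute x_2 = (x_2/x_1)·x_1 into the budget: x_1* = M/(p_1 + p_2·(x_2/x_1)).
Numerically x_2/x_1 = 0.438691, so x_1* = 292/(1 + 9·0.438691) = 59.0111.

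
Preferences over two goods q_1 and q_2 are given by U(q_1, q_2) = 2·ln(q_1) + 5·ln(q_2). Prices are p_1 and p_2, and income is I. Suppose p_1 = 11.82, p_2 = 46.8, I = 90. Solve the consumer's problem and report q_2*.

q_2* = 1.3736

Demand: q_1*(p_1,p_2,I) = 2/7·I/p_1 and q_2* = 5/7·I/p_2.
At p_1=11.82, p_2=46.8, I=90: q_2* = 5/7·90/46.8 = 1.3736.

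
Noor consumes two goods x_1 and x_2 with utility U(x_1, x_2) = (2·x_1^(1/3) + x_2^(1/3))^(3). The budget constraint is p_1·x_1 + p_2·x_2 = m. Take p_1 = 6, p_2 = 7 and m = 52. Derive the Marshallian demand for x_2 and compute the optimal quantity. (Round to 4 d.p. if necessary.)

MRS = MU_x_1/MU_x_2 = 2·(x_2/x_1)^(2/3). Set equal to p_1/p_2.
Solve for the ratio: x_2/x_1 = [(1/2)·p_1/p_2]^(1.5).
With the ratio pinned down, the budget gives x_1* = m/(p_1 + p_2·(x_2/x_1)) and x_2* = (x_2/x_1)·x_1*.
Numerically x_2/x_1 = 0.280566, so x_1* = 52/(6 + 7·0.280566) = 6.5294 and x_2* = 0.280566·6.5294 = 1.8319.

x_2* = 1.8319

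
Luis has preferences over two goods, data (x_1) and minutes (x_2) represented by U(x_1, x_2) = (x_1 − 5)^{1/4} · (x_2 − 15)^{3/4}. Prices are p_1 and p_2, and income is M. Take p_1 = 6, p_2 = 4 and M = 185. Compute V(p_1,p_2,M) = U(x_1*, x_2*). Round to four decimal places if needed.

V = 12.2299

MRS = (1/3)·(x_2−15)/(x_1−5). Tangency with p_1/p_2 gives x_2−15 = 3·(p_1/p_2)·(x_1−5).
Substituting into the budget: x_1* = 5 + 0.25·(M − 5·p_1 − 15·p_2)/p_1, and x_2* = 15 + 0.75·(…)/p_2.
Discretionary income = 185 − 5·6 − 15·4 = 95; x_1* = 5 + 0.25·95/6 = 8.9583; x_2* = 15 + 0.75·95/4 = 32.8125.
Utility at the optimum: U(8.9583, 32.8125) = 12.2299.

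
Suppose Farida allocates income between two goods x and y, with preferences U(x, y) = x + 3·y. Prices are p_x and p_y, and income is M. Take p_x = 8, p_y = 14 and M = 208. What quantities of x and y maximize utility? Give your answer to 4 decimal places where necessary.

x* = 0, y* = 14.8571

Linear utility — the consumer picks whichever good has higher MU/price: 1/8 = 0.125 vs 3/14 = 0.2143.
y gives more utility per dollar, so spend all income on y: y* = M/p_y, x* = 0.
Numerically: x* = 0, y* = 14.8571.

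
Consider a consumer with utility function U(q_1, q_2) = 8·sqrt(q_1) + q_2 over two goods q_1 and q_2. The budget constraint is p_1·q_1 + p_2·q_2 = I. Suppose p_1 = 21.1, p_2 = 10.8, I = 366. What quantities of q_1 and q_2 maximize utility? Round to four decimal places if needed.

MU_q_1 = 4/√q_1, MU_q_2 = 1. Tangency: 4/√q_1 = p_1/p_2.
Thus q_1* = (4·p_2/p_1)² — independent of I — with the rest of income spent on q_2.
Plugging in: q_1* = (4·10.8/21.1)² = 4.1918, q_2* = 25.6993.

q_1* = 4.1918, q_2* = 25.6993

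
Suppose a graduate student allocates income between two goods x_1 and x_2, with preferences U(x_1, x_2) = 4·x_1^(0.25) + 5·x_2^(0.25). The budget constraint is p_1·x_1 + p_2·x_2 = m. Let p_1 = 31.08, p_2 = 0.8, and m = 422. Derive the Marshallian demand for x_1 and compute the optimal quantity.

From the CES first-order condition, (4/5)·(x_2/x_1)^(0.75) = p_1/p_2.
Solve for the ratio: x_2/x_1 = [(5/4)·p_1/p_2]^(4/3).
With the ratio pinned down, the budget gives x_1* = m/(p_1 + p_2·(x_2/x_1)) and x_2* = (x_2/x_1)·x_1*.
Numerically x_2/x_1 = 177.174568, so x_1* = 422/(31.08 + 0.8·177.174568) = 2.4419.

x_1* = 2.4419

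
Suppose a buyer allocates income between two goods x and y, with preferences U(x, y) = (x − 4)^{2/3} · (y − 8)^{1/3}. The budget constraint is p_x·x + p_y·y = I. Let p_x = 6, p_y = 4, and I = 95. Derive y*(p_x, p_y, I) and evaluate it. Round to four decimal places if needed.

Substituting into the budget: x* = 4 + 2/3·(I − 4·p_x − 8·p_y)/p_x, and y* = 8 + 1/3·(…)/p_y.
Discretionary income = 95 − 4·6 − 8·4 = 39; y* = 8 + 1/3·39/4 = 11.25.

y* = 11.25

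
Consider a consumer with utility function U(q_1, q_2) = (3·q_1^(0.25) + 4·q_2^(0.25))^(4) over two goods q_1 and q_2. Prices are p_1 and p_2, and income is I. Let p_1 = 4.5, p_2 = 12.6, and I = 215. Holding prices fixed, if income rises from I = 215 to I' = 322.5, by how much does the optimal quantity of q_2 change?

With the ratio pinned down, the budget gives q_1* = I/(p_1 + p_2·(q_2/q_1)) and q_2* = (q_2/q_1)·q_1*.
Numerically q_2/q_1 = 0.371856, so q_1* = 215/(4.5 + 12.6·0.371856) = 23.4068 and q_2* = 0.371856·23.4068 = 8.7039.
At I' = 322.5: q_2* = 13.0559. Change: 13.0559 − 8.7039 = 4.352.

Δq_2* = 4.352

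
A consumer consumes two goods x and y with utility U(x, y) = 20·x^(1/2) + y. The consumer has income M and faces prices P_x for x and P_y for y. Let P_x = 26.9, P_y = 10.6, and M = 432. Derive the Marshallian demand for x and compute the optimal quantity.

Set MRS = P_x/P_y: 10·x^(−1/2) = P_x/P_y.
Solve: √x = 10·P_y/P_x, so x*(P_x,P_y) = (10·P_y/P_x)², and y* = (M − P_x·x*)/P_y.
Plugging in: x* = (10·10.6/26.9)² = 15.5277.

x* = 15.5277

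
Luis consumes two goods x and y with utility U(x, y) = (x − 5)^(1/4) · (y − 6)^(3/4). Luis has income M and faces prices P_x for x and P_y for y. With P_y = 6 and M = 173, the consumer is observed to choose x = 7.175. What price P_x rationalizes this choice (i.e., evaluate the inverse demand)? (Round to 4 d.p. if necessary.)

P_x = 10

Let x' = x−5, y' = y−6. MRS = (1/3)·y'/x' = P_x/P_y.
Substituting into the budget: x* = 5 + 0.25·(M − 5·P_x − 6·P_y)/P_x, and y* = 6 + 0.75·(…)/P_y.
Set x* = 7.175 in the demand function and solve for P_x: P_x = 10.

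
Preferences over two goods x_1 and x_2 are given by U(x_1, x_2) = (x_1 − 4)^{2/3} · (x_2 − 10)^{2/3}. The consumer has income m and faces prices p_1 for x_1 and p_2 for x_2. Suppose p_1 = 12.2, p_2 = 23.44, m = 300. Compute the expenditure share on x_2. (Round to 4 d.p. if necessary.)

After buying the subsistence bundle (4, 10), a share 0.5 of the remaining income goes to x_1: x_1* = 4 + 0.5·(m − 4p_1 − 10p_2)/p_1.
Discretionary income = 300 − 4·12.2 − 10·23.44 = 16.8; x_1* = 4 + 0.5·16.8/12.2 = 4.6885; x_2* = 10 + 0.5·16.8/23.44 = 10.3584.
Expenditure on x_2: 23.44·10.3584 = 242.8; share = 0.8093.

share on x_2 = 0.8093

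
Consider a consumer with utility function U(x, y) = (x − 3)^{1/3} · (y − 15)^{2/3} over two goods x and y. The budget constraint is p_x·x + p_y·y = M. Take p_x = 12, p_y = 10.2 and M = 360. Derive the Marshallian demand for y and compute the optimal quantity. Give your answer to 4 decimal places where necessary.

This is Cobb-Douglas in (x−3, y−15): tangency gives 1/3·p_y·(y−15) = 2/3·p_x·(x−3).
After buying the subsistence bundle (3, 15), a share 1/3 of the remaining income goes to x: x* = 3 + 1/3·(M − 3p_x − 15p_y)/p_x.
Discretionary income = 360 − 3·12 − 15·10.2 = 171; y* = 15 + 2/3·171/10.2 = 26.1765.

y* = 26.1765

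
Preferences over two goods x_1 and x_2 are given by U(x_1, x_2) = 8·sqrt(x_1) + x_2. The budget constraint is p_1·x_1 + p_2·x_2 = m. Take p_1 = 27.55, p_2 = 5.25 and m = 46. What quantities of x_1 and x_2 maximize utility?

MU_x_1 = 4/√x_1, MU_x_2 = 1. Tangency: 4/√x_1 = p_1/p_2.
Solve: √x_1 = 4·p_2/p_1, so x_1*(p_1,p_2) = (4·p_2/p_1)², and x_2* = (m − p_1·x_1*)/p_2.
Plugging in: x_1* = (4·5.25/27.55)² = 0.581, x_2* = 5.7129.

x_1* = 0.581, x_2* = 5.7129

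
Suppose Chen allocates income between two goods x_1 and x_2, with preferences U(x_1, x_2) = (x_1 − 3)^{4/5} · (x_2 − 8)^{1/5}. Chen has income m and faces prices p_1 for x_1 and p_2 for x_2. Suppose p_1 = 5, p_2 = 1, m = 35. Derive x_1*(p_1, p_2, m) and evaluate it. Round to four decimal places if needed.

MRS = 4·(x_2−8)/(x_1−3). Tangency with p_1/p_2 gives x_2−8 = (1/4)·(p_1/p_2)·(x_1−3).
Substituting into the budget: x_1* = 3 + 0.8·(m − 3·p_1 − 8·p_2)/p_1, and x_2* = 8 + 0.2·(…)/p_2.
Discretionary income = 35 − 3·5 − 8·1 = 12; x_1* = 3 + 0.8·12/5 = 4.92.

x_1* = 4.92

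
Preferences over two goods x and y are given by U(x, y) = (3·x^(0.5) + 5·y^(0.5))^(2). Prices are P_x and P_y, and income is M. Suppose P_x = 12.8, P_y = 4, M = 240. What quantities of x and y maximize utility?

MRS = MU_x/MU_y = (3/5)·(y/x)^(0.5). Set equal to P_x/P_y.
Solve for the ratio: y/x = [(5/3)·P_x/P_y]^(2).
Substitute y = (y/x)·x into the budget: x* = M/(P_x + P_y·(y/x)).
Numerically y/x = 28.444444, so x* = 240/(12.8 + 4·28.444444) = 1.8961 and y* = 28.444444·1.8961 = 53.9326.

x* = 1.8961, y* = 53.9326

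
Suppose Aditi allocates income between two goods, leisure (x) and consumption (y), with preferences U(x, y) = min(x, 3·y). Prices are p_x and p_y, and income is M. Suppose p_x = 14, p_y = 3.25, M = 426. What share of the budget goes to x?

share on x = 0.9282

Here 3·14 + 3.25 = 45.25, giving x* = 28.2431 and y* = 9.4144.
Expenditure on x: 14·28.2431 = 395.4033; share = 0.9282.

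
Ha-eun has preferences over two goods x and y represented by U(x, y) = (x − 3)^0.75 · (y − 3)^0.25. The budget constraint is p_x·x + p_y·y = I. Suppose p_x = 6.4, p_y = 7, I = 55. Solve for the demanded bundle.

x* = 4.7344, y* = 3.5286

After buying the subsistence bundle (3, 3), a share 0.75 of the remaining income goes to x: x* = 3 + 0.75·(I − 3p_x − 3p_y)/p_x.
Discretionary income = 55 − 3·6.4 − 3·7 = 14.8; x* = 3 + 0.75·14.8/6.4 = 4.7344; y* = 3 + 0.25·14.8/7 = 3.5286.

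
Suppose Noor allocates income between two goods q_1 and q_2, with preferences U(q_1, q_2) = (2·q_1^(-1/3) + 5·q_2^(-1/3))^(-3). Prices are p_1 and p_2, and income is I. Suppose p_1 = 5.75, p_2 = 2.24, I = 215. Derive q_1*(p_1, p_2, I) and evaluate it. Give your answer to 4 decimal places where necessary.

q_1* = 14.545

From the CES first-order condition, (2/5)·(q_2/q_1)^(4/3) = p_1/p_2.
Solve for the ratio: q_2/q_1 = [(5/2)·p_1/p_2]^(0.75).
With the ratio pinned down, the budget gives q_1* = I/(p_1 + p_2·(q_2/q_1)) and q_2* = (q_2/q_1)·q_1*.
Numerically q_2/q_1 = 4.031994, so q_1* = 215/(5.75 + 2.24·4.031994) = 14.545.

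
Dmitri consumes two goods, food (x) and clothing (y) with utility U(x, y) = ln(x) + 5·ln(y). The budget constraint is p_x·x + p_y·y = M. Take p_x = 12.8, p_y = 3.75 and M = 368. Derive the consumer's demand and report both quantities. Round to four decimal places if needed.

MU_x/MU_y = (y)/(5·x); tangency sets this equal to p_x/p_y.
Rearranging, p_y·y = 5·p_x·x. Substituting into the budget gives p_x·x·(1 + 5) = M.
Demand: x*(p_x,p_y,M) = 1/6·M/p_x and y* = 5/6·M/p_y.
At p_x=12.8, p_y=3.75, M=368: x* = 1/6·368/12.8 = 4.7917, y* = 81.7778.

x* = 4.7917, y* = 81.7778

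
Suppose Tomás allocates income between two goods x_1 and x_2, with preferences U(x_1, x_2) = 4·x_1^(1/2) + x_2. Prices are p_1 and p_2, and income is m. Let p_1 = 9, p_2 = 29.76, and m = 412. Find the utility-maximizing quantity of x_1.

Set MRS = p_1/p_2: 2·x_1^(−1/2) = p_1/p_2.
Thus x_1* = (2·p_2/p_1)² — independent of m — with the rest of income spent on x_2.
Plugging in: x_1* = (2·29.76/9)² = 43.7362.

x_1* = 43.7362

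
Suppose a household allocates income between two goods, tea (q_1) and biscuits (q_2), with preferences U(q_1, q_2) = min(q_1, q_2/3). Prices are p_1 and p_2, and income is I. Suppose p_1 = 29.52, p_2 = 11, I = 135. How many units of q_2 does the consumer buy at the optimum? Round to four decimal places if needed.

With perfect complements, no substitution: consume in ratio q_1:q_2 = 1:3.
Budget: p_1·q_1 + p_2·3·q_1 = I, so (p_1 + 3·p_2)·q_1 = I.
Demand: q_1*(p_1,p_2,I) = I/(p_1 + 3·p_2), q_2* = 3·I/(p_1 + 3·p_2).
Here 29.52 + 3·11 = 62.52, giving q_2* = 6.4779.

q_2* = 6.4779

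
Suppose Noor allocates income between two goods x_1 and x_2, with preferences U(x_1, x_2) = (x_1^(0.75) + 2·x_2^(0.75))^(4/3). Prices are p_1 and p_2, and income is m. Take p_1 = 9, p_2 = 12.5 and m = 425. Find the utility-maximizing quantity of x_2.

x_2* = 29.1233

MU_x_1 ∝ x_1^(-0.25), MU_x_2 ∝ 2·x_2^(-0.25), so MRS = (1/2)·(x_2/x_1)^(0.25) = p_1/p_2.
Hence x_2/x_1 = (2·p_1/p_2)^(1/(0.25)), i.e. raised to the 4 power.
With the ratio pinned down, the budget gives x_1* = m/(p_1 + p_2·(x_2/x_1)) and x_2* = (x_2/x_1)·x_1*.
Numerically x_2/x_1 = 4.299817, so x_1* = 425/(9 + 12.5·4.299817) = 6.7732 and x_2* = 4.299817·6.7732 = 29.1233.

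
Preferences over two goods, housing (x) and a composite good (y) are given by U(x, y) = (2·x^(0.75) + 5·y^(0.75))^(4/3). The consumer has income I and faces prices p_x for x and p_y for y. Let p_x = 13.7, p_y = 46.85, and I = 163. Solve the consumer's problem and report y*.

y* = 1.7192

MRS = MU_x/MU_y = (2/5)·(y/x)^(0.25). Set equal to p_x/p_y.
Solve for the ratio: y/x = [(5/2)·p_x/p_y]^(4).
Substitute y = (y/x)·x into the budget: x* = I/(p_x + p_y·(y/x)).
Numerically y/x = 0.28563, so x* = 163/(13.7 + 46.85·0.28563) = 6.0188 and y* = 0.28563·6.0188 = 1.7192.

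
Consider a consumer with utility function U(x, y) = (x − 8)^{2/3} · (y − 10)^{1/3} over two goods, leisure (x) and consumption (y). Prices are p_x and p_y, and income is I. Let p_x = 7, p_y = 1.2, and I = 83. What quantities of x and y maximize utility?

MRS = 2·(y−10)/(x−8). Tangency with p_x/p_y gives y−10 = (1/2)·(p_x/p_y)·(x−8).
After buying the subsistence bundle (8, 10), a share 2/3 of the remaining income goes to x: x* = 8 + 2/3·(I − 8p_x − 10p_y)/p_x.
Discretionary income = 83 − 8·7 − 10·1.2 = 15; x* = 8 + 2/3·15/7 = 9.4286; y* = 10 + 1/3·15/1.2 = 14.1667.

x* = 9.4286, y* = 14.1667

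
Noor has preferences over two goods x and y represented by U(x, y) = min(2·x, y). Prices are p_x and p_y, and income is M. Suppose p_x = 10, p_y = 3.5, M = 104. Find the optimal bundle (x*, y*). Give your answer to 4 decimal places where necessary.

Leontief preferences: the optimum is at the kink where x/1 = y/2, i.e. y = 2·x.
Budget: p_x·x + p_y·2·x = M, so (p_x + 2·p_y)·x = M.
Demand: x*(p_x,p_y,M) = M/(p_x + 2·p_y), y* = 2·M/(p_x + 2·p_y).
Here 10 + 2·3.5 = 17, giving x* = 6.1176 and y* = 12.2353.

x* = 6.1176, y* = 12.2353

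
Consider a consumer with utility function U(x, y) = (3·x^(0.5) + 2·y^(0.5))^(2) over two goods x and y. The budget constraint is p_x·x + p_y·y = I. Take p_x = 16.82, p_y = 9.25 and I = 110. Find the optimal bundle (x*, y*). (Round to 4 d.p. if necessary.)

From the CES first-order condition, (3/2)·(y/x)^(0.5) = p_x/p_y.
Solve for the ratio: y/x = [(2/3)·p_x/p_y]^(2).
With the ratio pinned down, the budget gives x* = I/(p_x + p_y·(y/x)) and y* = (y/x)·x*.
Numerically y/x = 1.469556, so x* = 110/(16.82 + 9.25·1.469556) = 3.6168 and y* = 1.469556·3.6168 = 5.3151.

x* = 3.6168, y* = 5.3151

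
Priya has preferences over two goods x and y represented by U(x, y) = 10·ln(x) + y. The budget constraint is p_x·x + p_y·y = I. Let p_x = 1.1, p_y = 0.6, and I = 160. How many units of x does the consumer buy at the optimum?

At the given prices: x* = 10·0.6/1.1 = 5.4545.

x* = 5.4545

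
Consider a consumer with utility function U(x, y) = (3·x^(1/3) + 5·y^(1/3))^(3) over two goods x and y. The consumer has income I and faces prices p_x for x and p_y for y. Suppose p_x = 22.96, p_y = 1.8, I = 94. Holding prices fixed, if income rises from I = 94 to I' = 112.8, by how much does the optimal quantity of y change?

Δy* = 9.2418

MU_x ∝ 3·x^(-2/3), MU_y ∝ 5·y^(-2/3), so MRS = (3/5)·(y/x)^(2/3) = p_x/p_y.
Solve for the ratio: y/x = [(5/3)·p_x/p_y]^(1.5).
With the ratio pinned down, the budget gives x* = I/(p_x + p_y·(y/x)) and y* = (y/x)·x*.
Numerically y/x = 98.021691, so x* = 94/(22.96 + 1.8·98.021691) = 0.4714 and y* = 98.021691·0.4714 = 46.209.
At I' = 112.8: y* = 55.4509. Change: 55.4509 − 46.209 = 9.2418.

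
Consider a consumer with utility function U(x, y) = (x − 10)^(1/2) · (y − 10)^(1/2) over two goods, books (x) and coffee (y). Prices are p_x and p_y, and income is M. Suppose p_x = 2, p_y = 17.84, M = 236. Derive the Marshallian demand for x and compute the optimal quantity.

x* = 19.4

Let x' = x−10, y' = y−10. MRS = y'/x' = p_x/p_y.
After buying the subsistence bundle (10, 10), a share 0.5 of the remaining income goes to x: x* = 10 + 0.5·(M − 10p_x − 10p_y)/p_x.
Discretionary income = 236 − 10·2 − 10·17.84 = 37.6; x* = 10 + 0.5·37.6/2 = 19.4.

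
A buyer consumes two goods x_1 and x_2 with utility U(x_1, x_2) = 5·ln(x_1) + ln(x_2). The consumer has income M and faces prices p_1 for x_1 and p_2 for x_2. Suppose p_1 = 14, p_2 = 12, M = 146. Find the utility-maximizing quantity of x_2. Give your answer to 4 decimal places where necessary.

x_2* = 2.0278

The MRS is 5·x_2/x_1. Set MRS = p_1/p_2.
So 5·p_2·x_2 = p_1·x_1; combined with the budget, a share 5/6 of income goes to x_1.
Demand: x_1*(p_1,p_2,M) = 5/6·M/p_1 and x_2* = 1/6·M/p_2.
At p_1=14, p_2=12, M=146: x_2* = 1/6·146/12 = 2.0278.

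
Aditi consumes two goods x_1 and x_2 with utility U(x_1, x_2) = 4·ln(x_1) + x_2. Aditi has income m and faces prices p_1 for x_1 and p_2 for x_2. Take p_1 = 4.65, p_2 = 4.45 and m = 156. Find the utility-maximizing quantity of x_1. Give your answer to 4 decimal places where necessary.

MU_x_1 = 4/x_1, MU_x_2 = 1. Tangency: 4/x_1 = p_1/p_2.
So x_1*(p_1,p_2) = 4·p_2/p_1, independent of income; and x_2* = (m − 4·p_2)/p_2.
At the given prices: x_1* = 4·4.45/4.65 = 3.828.

x_1* = 3.828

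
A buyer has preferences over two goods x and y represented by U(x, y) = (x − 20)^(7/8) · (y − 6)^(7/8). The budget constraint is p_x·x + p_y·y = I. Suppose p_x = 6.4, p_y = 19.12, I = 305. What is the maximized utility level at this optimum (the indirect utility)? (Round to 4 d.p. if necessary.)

V = 6.1178

Let x' = x−20, y' = y−6. MRS = y'/x' = p_x/p_y.
Substituting into the budget: x* = 20 + 0.5·(I − 20·p_x − 6·p_y)/p_x, and y* = 6 + 0.5·(…)/p_y.
Discretionary income = 305 − 20·6.4 − 6·19.12 = 62.28; x* = 20 + 0.5·62.28/6.4 = 24.8656; y* = 6 + 0.5·62.28/19.12 = 7.6287.
Utility at the optimum: U(24.8656, 7.6287) = 6.1178.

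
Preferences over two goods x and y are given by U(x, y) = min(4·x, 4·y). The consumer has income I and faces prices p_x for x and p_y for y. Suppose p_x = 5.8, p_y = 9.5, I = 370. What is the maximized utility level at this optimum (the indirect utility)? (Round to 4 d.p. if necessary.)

Here 4·5.8 + 4·9.5 = 61.2, giving x* = 24.183 and y* = 24.183.
Utility at the optimum: U(24.183, 24.183) = 96.732.

V = 96.732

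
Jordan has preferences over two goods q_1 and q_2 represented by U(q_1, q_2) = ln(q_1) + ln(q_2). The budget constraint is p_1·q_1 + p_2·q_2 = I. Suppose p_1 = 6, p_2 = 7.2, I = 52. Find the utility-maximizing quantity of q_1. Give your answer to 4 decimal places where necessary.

q_1* = 4.3333

MU_q_1/MU_q_2 = (q_2)/(q_1); tangency sets this equal to p_1/p_2.
So p_2·q_2 = p_1·q_1; combined with the budget, a share 0.5 of income goes to q_1.
Demand: q_1*(p_1,p_2,I) = 0.5·I/p_1 and q_2* = 0.5·I/p_2.
At p_1=6, p_2=7.2, I=52: q_1* = 0.5·52/6 = 4.3333.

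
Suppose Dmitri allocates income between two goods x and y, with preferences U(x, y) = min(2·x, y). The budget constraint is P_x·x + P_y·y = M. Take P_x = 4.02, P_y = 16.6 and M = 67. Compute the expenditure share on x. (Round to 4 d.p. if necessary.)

share on x = 0.108

Leontief preferences: the optimum is at the kink where x/1 = y/2, i.e. y = 2·x.
Budget: P_x·x + P_y·2·x = M, so (P_x + 2·P_y)·x = M.
Demand: x*(P_x,P_y,M) = M/(P_x + 2·P_y), y* = 2·M/(P_x + 2·P_y).
Here 4.02 + 2·16.6 = 37.22, giving x* = 1.8001 and y* = 3.6002.
Expenditure on x: 4.02·1.8001 = 7.2364; share = 0.108.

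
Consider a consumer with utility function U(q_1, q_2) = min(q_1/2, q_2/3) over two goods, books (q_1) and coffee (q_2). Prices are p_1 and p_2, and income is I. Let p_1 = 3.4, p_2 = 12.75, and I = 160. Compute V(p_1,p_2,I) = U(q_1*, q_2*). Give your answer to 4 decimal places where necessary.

Leontief preferences: the optimum is at the kink where q_1/2 = q_2/3, i.e. q_2 = (3/2)·q_1.
Budget: p_1·q_1 + p_2·(3/2)·q_1 = I, so (2·p_1 + 3·p_2)·q_1 = 2·I.
Demand: q_1*(p_1,p_2,I) = 2·I/(2·p_1 + 3·p_2), q_2* = 3·I/(2·p_1 + 3·p_2).
Here 2·3.4 + 3·12.75 = 45.05, giving q_1* = 7.1032 and q_2* = 10.6548.
Utility at the optimum: U(7.1032, 10.6548) = 3.5516.

V = 3.5516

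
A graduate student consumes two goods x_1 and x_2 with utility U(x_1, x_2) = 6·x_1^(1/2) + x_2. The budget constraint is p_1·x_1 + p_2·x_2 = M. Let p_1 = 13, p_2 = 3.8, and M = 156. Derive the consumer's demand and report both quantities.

x_1* = 0.769, x_2* = 38.4219

Plugging in: x_1* = (3·3.8/13)² = 0.769, x_2* = 38.4219.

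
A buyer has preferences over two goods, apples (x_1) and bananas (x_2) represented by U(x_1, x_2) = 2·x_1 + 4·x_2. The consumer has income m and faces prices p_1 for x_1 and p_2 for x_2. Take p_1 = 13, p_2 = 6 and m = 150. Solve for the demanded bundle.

Perfect substitutes: compare marginal utility per dollar. 2/p_1 vs 4/p_2 → 0.1538 vs 0.6667.
x_2 gives more utility per dollar, so spend all income on x_2: x_2* = m/p_2, x_1* = 0.
Numerically: x_1* = 0, x_2* = 25.

x_1* = 0, x_2* = 25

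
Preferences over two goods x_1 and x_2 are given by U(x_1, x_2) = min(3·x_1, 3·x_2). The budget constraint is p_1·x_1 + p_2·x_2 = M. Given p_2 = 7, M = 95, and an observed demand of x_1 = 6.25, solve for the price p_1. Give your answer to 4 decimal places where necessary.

Leontief preferences: the optimum is at the kink where x_1/3 = x_2/3, i.e. x_2 = x_1.
Budget: p_1·x_1 + p_2·x_1 = M, so (3·p_1 + 3·p_2)·x_1 = 3·M.
Demand: x_1*(p_1,p_2,M) = 3·M/(3·p_1 + 3·p_2), x_2* = 3·M/(3·p_1 + 3·p_2).
Set x_1* = 6.25 in the demand function and solve for p_1: p_1 = 8.2.

p_1 = 8.2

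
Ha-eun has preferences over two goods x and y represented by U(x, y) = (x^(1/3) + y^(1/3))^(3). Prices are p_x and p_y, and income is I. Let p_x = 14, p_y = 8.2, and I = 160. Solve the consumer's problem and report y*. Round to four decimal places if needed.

y* = 11.0531

MU_x ∝ x^(-2/3), MU_y ∝ y^(-2/3), so MRS = (y/x)^(2/3) = p_x/p_y.
Solve for the ratio: y/x = [p_x/p_y]^(1.5).
With the ratio pinned down, the budget gives x* = I/(p_x + p_y·(y/x)) and y* = (y/x)·x*.
Numerically y/x = 2.230855, so x* = 160/(14 + 8.2·2.230855) = 4.9546 and y* = 2.230855·4.9546 = 11.0531.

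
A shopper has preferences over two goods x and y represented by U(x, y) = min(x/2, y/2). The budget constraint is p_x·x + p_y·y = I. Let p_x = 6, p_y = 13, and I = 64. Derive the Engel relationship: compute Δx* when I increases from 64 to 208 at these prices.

With perfect complements, no substitution: consume in ratio x:y = 2:2.
Budget: p_x·x + p_y·x = I, so (2·p_x + 2·p_y)·x = 2·I.
Demand: x*(p_x,p_y,I) = 2·I/(2·p_x + 2·p_y), y* = 2·I/(2·p_x + 2·p_y).
Here 2·6 + 2·13 = 38, giving x* = 3.3684.
At I' = 208: x* = 10.9474. Change: 10.9474 − 3.3684 = 7.5789.

Δx* = 7.5789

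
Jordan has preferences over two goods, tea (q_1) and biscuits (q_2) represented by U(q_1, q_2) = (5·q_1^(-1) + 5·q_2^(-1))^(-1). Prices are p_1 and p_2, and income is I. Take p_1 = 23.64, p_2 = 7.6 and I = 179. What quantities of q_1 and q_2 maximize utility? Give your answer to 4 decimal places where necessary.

q_1* = 4.8321, q_2* = 8.5222

MRS = MU_q_1/MU_q_2 = (q_2/q_1)^(2). Set equal to p_1/p_2.
Hence q_2/q_1 = (p_1/p_2)^(1/(2)), i.e. raised to the 0.5 power.
With the ratio pinned down, the budget gives q_1* = I/(p_1 + p_2·(q_2/q_1)) and q_2* = (q_2/q_1)·q_1*.
Numerically q_2/q_1 = 1.763668, so q_1* = 179/(23.64 + 7.6·1.763668) = 4.8321 and q_2* = 1.763668·4.8321 = 8.5222.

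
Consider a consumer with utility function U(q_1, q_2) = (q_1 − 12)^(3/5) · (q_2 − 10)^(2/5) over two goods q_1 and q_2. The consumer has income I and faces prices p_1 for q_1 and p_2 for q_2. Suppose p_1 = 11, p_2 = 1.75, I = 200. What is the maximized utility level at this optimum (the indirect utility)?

V = 4.886

Let q_1' = q_1−12, q_2' = q_2−10. MRS = (3/2)·q_2'/q_1' = p_1/p_2.
Substituting into the budget: q_1* = 12 + 0.6·(I − 12·p_1 − 10·p_2)/p_1, and q_2* = 10 + 0.4·(…)/p_2.
Discretionary income = 200 − 12·11 − 10·1.75 = 50.5; q_1* = 12 + 0.6·50.5/11 = 14.7545; q_2* = 10 + 0.4·50.5/1.75 = 21.5429.
Utility at the optimum: U(14.7545, 21.5429) = 4.886.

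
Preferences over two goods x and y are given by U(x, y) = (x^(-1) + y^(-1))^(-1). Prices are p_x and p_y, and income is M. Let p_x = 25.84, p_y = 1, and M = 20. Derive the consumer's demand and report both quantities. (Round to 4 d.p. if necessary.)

MU_x ∝ x^(-2), MU_y ∝ y^(-2), so MRS = (y/x)^(2) = p_x/p_y.
Solve for the ratio: y/x = [p_x/p_y]^(0.5).
Substitute y = (y/x)·x into the budget: x* = M/(p_x + p_y·(y/x)).
Numerically y/x = 5.083306, so x* = 20/(25.84 + 1·5.083306) = 0.6468 and y* = 5.083306·0.6468 = 3.2877.

x* = 0.6468, y* = 3.2877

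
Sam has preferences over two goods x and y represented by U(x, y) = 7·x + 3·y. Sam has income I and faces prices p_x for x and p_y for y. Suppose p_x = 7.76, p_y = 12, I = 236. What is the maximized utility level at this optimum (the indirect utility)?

Perfect substitutes: compare marginal utility per dollar. 7/p_x vs 3/p_y → 0.9021 vs 0.25.
x gives more utility per dollar, so spend all income on x: x* = I/p_x, y* = 0.
Numerically: x* = 30.4124, y* = 0.
Utility at the optimum: U(30.4124, 0) = 212.8866.

V = 212.8866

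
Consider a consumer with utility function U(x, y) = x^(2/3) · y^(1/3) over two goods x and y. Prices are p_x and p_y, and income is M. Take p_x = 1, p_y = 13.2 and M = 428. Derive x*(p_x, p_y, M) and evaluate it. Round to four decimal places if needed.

x* = 285.3333

MU_x/MU_y = (2/3·y)/(1/3·x); tangency sets this equal to p_x/p_y.
So 2/3·p_y·y = 1/3·p_x·x; combined with the budget, a share 2/3 of income goes to x.
Demand: x*(p_x,p_y,M) = 2/3·M/p_x and y* = 1/3·M/p_y.
At p_x=1, p_y=13.2, M=428: x* = 2/3·428/1 = 285.3333.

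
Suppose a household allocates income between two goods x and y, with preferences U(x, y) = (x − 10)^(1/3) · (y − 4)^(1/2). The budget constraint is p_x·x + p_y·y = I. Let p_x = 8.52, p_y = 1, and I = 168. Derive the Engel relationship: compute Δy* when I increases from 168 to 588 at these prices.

MRS = (2/3)·(y−4)/(x−10). Tangency with p_x/p_y gives y−4 = (3/2)·(p_x/p_y)·(x−10).
Substituting into the budget: x* = 10 + 0.4·(I − 10·p_x − 4·p_y)/p_x, and y* = 4 + 0.6·(…)/p_y.
Discretionary income = 168 − 10·8.52 − 4·1 = 78.8; y* = 4 + 0.6·78.8/1 = 51.28.
At I' = 588: y* = 303.28. Change: 303.28 − 51.28 = 252.

Δy* = 252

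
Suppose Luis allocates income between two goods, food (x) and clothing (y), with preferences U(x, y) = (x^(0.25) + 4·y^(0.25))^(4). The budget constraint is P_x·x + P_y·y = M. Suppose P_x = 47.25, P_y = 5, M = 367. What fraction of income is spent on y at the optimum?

MU_x ∝ x^(-0.75), MU_y ∝ 4·y^(-0.75), so MRS = (1/4)·(y/x)^(0.75) = P_x/P_y.
Hence y/x = (4·P_x/P_y)^(1/(0.75)), i.e. raised to the 4/3 power.
With the ratio pinned down, the budget gives x* = M/(P_x + P_y·(y/x)) and y* = (y/x)·x*.
Numerically y/x = 126.859326, so x* = 367/(47.25 + 5·126.859326) = 0.5385 and y* = 126.859326·0.5385 = 68.3114.
Expenditure on y: 5·68.3114 = 341.5568; share = 0.9307.

share on y = 0.9307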